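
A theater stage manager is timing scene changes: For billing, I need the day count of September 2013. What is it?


Month: September
Year: 2013
September is a 30-day month
Total: 30 days

30


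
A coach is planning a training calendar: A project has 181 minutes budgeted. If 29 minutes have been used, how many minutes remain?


Total budget: 181 minutes
Time used: 29 minutes
Remaining: 181 - 29 = 152 minutes
Percent used: 16.0%
Percent remaining: 84.0%

152


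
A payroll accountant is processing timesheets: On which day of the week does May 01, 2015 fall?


Date: 2015-05-01
January 1, 2015 is a Thursday
Day of year: 121
Offset from Jan 1: 120 days
120 mod 7 = 1
Result: Friday

Friday


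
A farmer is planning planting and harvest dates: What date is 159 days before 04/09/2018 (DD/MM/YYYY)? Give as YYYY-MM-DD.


Start: 2018-09-04
Subtracting 159 days
Days already passed in September: 4
After going back through September: 155 more days to subtract
August 2018: 31 days, 124 remaining
July 2018: 31 days, 93 remaining
June 2018: 30 days, 63 remaining
May 2018: 31 days, 32 remaining
Result: 2018-03-29

2018-03-29


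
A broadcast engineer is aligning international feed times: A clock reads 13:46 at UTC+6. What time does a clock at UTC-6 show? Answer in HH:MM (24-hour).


Local time: 13:46 at UTC+6 (offset 6h)
Target zone: UTC-6 (offset -6h)
Difference: -6 - (6) = -12 hours
Calculation: 13 + (-12) = 1
Result: 01:46

01:46


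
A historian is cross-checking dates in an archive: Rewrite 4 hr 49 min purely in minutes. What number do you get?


Hours: 4
Extra minutes: 49
Minutes per hour: 60
Hours to minutes: 4 x 60 = 240
Total: 240 + 49 = 289

289


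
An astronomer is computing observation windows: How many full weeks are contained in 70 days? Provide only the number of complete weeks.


Total days: 70
Days per week: 7
Division: 70 / 7 = 10 remainder 0
Complete weeks: 10
Remaining days: 0

10


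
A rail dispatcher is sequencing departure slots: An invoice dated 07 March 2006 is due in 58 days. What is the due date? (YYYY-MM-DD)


Start: 2006-03-07
Adding 58 days
Days remaining in March: 24
After March: 34 days still to add
April 2006: 30 days, 4 remaining
May 2006 has 31 days, need 4
Result: 2006-05-04

2006-05-04


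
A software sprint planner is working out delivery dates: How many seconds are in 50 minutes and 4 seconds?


Minutes: 50
Extra seconds: 4
Seconds per minute: 60
Minutes to seconds: 50 x 60 = 3000
Total: 3000 + 4 = 3004

3004


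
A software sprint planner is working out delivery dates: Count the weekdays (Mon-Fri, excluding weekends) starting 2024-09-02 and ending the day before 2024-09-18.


Start: 2024-09-02 (Monday)
End (exclusive): 2024-09-18 (Wednesday)
Total calendar days: 16
Full weeks: 16 // 7 = 2 -> 10 weekdays
Remaining 2 days starting on Monday:
  Mon(w), Tue(w) -> 2 weekdays
Total business days: 10 + 2 = 12

12


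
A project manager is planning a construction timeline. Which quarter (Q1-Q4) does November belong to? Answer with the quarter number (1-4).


Month: November (month 11)
Q1: January-March (months 1-3)
Q2: April-June (months 4-6)
Q3: July-September (months 7-9)
Q4: October-December (months 10-12)
Month 11 falls in Q4

4


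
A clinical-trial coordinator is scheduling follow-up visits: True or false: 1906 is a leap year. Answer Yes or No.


Year: 1906
Divisible by 4? 1906 / 4 = 476.5 -> No
Not divisible by 4, so NOT a leap year

No


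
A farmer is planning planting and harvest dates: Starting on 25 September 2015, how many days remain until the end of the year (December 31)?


Start: September 25, 2015
End: December 31, 2015
Days left in September: 5
October: 31
November: 30
December: 31
Sum of remaining months: 92
Total: 5 + 92 = 97

97


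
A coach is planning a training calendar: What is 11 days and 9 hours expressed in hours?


Days: 11
Extra hours: 9
Hours per day: 24
Days to hours: 11 x 24 = 264
Total: 264 + 9 = 273

273


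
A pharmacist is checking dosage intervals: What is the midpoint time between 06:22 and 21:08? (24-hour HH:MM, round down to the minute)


Start time: 06:22 = 382 minutes from midnight
End time: 21:08 = 1268 minutes from midnight
Sum: 382 + 1268 = 1650
Midpoint: 1650 / 2 = 825 minutes
Convert: 825 / 60 = 13 hours, 45 minutes
Result: 13:45

13:45


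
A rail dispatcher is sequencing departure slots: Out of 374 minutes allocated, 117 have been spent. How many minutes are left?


Total budget: 374 minutes
Time used: 117 minutes
Remaining: 374 - 117 = 257 minutes
Percent used: 31.3%
Percent remaining: 68.7%

257


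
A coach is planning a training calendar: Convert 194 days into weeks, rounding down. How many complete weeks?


Total days: 194
Days per week: 7
Division: 194 / 7 = 27 remainder 5
Complete weeks: 27
Remaining days: 5

27


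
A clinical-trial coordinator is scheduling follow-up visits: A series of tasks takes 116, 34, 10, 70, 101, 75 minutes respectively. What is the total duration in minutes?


Durations: 116, 34, 10, 70, 101, 75
Running sum: 116
+ 34 = 150
+ 10 = 160
+ 70 = 230
+ 101 = 331
+ 75 = 406
Total duration: 406 minutes
That is 6 hours and 46 minutes

406


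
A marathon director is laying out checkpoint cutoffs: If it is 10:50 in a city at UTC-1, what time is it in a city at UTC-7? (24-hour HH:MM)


Local time: 10:50 at UTC-1 (offset -1h)
Target zone: UTC-7 (offset -7h)
Difference: -7 - (-1) = -6 hours
Calculation: 10 + (-6) = 4
Result: 04:50

04:50


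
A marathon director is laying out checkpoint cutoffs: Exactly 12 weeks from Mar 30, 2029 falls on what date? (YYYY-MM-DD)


Start: 2029-03-30
Weeks to add: 12
Convert to days: 12 x 7 = 84 days
Add 84 days to 2029-03-30
Result: 2029-06-22

2029-06-22


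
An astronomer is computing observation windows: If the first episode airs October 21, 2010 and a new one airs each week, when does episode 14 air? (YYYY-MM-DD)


First occurrence: 2010-10-21 (occurrence 1)
Each occurrence is 7 days after the previous.
Occurrence 14 is 13 weeks after the first.
13 weeks = 91 days
2010-10-21 + 91 days = 2011-01-20

2011-01-20


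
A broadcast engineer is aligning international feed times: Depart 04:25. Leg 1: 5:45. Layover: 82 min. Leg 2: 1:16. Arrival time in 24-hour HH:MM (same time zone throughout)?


Depart: 04:25
Leg 1: +345 min -> 10:10
Layover: +82 min -> 11:32
Leg 2: +76 min -> 12:48
Total travel: 503 minutes = 8h 23m
Arrival: 12:48

12:48


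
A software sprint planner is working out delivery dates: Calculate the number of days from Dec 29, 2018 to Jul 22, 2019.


Start date: 2018-12-29
End date: 2019-07-22
Dec 2018: +3 days
Jan 2019: +31 days
Feb 2019: +28 days
... (5 more months)
Total: 205 days

205


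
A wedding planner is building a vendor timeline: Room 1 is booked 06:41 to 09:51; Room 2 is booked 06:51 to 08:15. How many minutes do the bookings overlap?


Interval A: [401, 591] minutes from midnight
Interval B: [411, 495] minutes from midnight
Overlap start = max(401, 411) = 411
Overlap end = min(591, 495) = 495
Overlap = 495 - 411 = 84 minutes

84


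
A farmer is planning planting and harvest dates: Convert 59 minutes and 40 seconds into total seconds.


Minutes: 59
Seconds: 40
Convert minutes to seconds: 59 x 60 = 3540
Add remaining seconds: 3540 + 40 = 3580

3580


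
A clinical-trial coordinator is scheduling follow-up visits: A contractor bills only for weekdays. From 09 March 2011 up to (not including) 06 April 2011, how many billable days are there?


Start: 2011-03-09 (Wednesday)
End (exclusive): 2011-04-06 (Wednesday)
Total calendar days: 28
Full weeks: 28 // 7 = 4 -> 20 weekdays
Remaining 0 days starting on Wednesday:
Total business days: 20 + 0 = 20

20


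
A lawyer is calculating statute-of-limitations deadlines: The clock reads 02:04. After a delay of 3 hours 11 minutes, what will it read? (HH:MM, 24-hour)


Start time: 02:04
Adding: 3 hours 11 minutes
Minutes: 4 + 11 = 15
Hours: 2 + 3 + 0 = 5
Result: 05:15

05:15


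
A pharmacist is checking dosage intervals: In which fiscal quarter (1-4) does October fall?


Month: October (month 10)
Q1: January-March (months 1-3)
Q2: April-June (months 4-6)
Q3: July-September (months 7-9)
Q4: October-December (months 10-12)
Month 10 falls in Q4

4


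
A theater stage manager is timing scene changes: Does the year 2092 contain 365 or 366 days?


Year: 2092
Check leap year rules:
Divisible by 4? Yes
Divisible by 100? No
2092 is a leap year
Days: 366

366


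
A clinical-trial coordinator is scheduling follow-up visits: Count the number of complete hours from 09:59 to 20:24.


Start: 09:59
End: 20:24
Hour difference: 20 - 9 = 11 hours
Minute difference: 24 - 59 = -35 minutes
Total minutes: 625
Complete hours: 625 / 60 = 10 (remainder 25)

10


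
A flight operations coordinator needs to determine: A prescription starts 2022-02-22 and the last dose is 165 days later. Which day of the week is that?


Start: 2022-02-22 (Tuesday)
Step 1 - find target date: add 165 days
  2022-02-22 + 165 days = 2022-08-06
Step 2 - day of week:
  165 mod 7 = 4
  Tuesday + 4 days -> Saturday
Result: Saturday (2022-08-06)

Saturday


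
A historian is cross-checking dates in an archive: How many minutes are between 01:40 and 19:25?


Start time: 01:40 = 100 minutes from midnight
End time: 19:25 = 1165 minutes from midnight
Difference: 1165 - 100 = 1065 minutes
That is 17 hours and 45 minutes

1065


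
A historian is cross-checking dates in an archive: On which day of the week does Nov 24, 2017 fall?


Date: 2017-11-24
January 1, 2017 is a Sunday
Day of year: 328
Offset from Jan 1: 327 days
327 mod 7 = 5
Result: Friday

Friday


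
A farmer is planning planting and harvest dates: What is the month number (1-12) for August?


Calendar month order:
7. July
8. August <--
9. September
August is month number 8

8


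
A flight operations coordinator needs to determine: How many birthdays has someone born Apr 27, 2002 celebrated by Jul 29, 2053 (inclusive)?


Birth: 2002-04-27
Reference: 2053-07-29
Year difference: 2053 - 2002 = 51
Has birthday (04-27) occurred by 07-29? Yes
Age in full years: 51

51


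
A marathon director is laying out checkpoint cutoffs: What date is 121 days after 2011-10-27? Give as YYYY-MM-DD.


Start: 2011-10-27
Adding 121 days
Days remaining in October: 4
After October: 117 days still to add
November 2011: 30 days, 87 remaining
December 2011: 31 days, 56 remaining
January 2012: 31 days, 25 remaining
February 2012 has 29 days, need 25
Result: 2012-02-25

2012-02-25


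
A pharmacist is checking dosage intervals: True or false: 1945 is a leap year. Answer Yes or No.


Year: 1945
Divisible by 4? 1945 / 4 = 486.25 -> No
Not divisible by 4, so NOT a leap year

No


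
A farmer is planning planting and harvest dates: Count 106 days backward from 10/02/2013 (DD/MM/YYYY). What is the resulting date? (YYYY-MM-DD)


Start: 2013-02-10
Subtracting 106 days
Days already passed in February: 10
After going back through February: 96 more days to subtract
January 2013: 31 days, 65 remaining
December 2012: 31 days, 34 remaining
November 2012: 30 days, 4 remaining
October 2012 has 31 days, need 4
Result: 2012-10-27

2012-10-27


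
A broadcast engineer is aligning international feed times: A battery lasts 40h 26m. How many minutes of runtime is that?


Hours: 40
Extra minutes: 26
Minutes per hour: 60
Hours to minutes: 40 x 60 = 2400
Total: 2400 + 26 = 2426

2426


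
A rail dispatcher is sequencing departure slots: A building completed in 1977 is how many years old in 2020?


Birth year: 1977
Current year: 2020
Age = current year - birth year
Age = 2020 - 1977 = 43

43


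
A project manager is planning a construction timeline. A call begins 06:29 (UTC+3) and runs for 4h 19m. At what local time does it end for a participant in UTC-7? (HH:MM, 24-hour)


Start: 06:29 in UTC+3
Step 1 - add duration:
  minutes: 29 + 19 = 48
  hours: 6 + 4 + 0 = 10
  end in UTC+3: 10:48
Step 2 - convert UTC+3 -> UTC-7:
  offset difference: -7 - (3) = -10 hours
  10 + (-10) = 0 -> mod 24 = 0
Result: 00:48 in UTC-7

00:48


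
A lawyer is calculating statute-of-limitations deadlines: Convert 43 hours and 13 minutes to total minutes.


Hours: 43
Minutes: 13
Convert hours to minutes: 43 x 60 = 2580
Add remaining minutes: 2580 + 13 = 2593

2593


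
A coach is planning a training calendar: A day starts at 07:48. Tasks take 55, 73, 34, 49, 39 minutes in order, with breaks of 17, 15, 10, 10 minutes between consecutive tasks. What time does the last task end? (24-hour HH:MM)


Start: 07:48 = 468 min from midnight
  after task 1 (55 min): 08:43
  after break (17 min): 09:00
  after task 2 (73 min): 10:13
  after break (15 min): 10:28
  after task 3 (34 min): 11:02
  after break (10 min): 11:12
  after task 4 (49 min): 12:01
  after break (10 min): 12:11
  after task 5 (39 min): 12:50
Total elapsed: 302 minutes
End time: 12:50

12:50


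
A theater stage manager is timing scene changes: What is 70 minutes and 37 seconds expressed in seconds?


Minutes: 70
Extra seconds: 37
Seconds per minute: 60
Minutes to seconds: 70 x 60 = 4200
Total: 4200 + 37 = 4237

4237


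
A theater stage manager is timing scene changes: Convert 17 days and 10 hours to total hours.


Days: 17
Extra hours: 10
Hours per day: 24
Days to hours: 17 x 24 = 408
Total: 408 + 10 = 418

418


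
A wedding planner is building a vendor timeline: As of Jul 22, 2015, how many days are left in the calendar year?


Start: July 22, 2015
End: December 31, 2015
Days left in July: 9
August: 31
September: 30
October: 31
November: 30
... plus remaining months
Sum of remaining months: 153
Total: 9 + 153 = 162

162


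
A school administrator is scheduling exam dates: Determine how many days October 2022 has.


Month: October
Year: 2022
October is a 31-day month
Total: 31 days

31


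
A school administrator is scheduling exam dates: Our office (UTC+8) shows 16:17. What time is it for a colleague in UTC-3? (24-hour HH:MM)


Local time: 16:17 at UTC+8 (offset 8h)
Target zone: UTC-3 (offset -3h)
Difference: -3 - (8) = -11 hours
Calculation: 16 + (-11) = 5
Result: 05:17

05:17


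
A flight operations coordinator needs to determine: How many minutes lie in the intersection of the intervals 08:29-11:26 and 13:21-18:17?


Interval A: [509, 686] minutes from midnight
Interval B: [801, 1097] minutes from midnight
Overlap start = max(509, 801) = 801
Overlap end = min(686, 1097) = 686
End <= start, so the intervals do not overlap: 0 minutes

0


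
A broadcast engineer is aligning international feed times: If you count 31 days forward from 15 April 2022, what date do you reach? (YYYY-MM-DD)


Start: 2022-04-15
Adding 31 days
Days remaining in April: 15
After April: 16 days still to add
May 2022 has 31 days, need 16
Result: 2022-05-16

2022-05-16


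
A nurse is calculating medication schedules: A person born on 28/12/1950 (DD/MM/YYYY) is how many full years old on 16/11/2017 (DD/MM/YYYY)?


Birth: 1950-12-28
Reference: 2017-11-16
Year difference: 2017 - 1950 = 67
Has birthday (12-28) occurred by 11-16? No
Birthday not yet reached this year -> subtract 1
Age in full years: 66

66


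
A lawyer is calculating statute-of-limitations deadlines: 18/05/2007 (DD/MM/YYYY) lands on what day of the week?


Date: 2007-05-18
January 1, 2007 is a Monday
Day of year: 138
Offset from Jan 1: 137 days
137 mod 7 = 4
Result: Friday

Friday


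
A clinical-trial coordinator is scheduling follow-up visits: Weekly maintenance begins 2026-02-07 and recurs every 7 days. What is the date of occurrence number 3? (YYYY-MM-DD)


First occurrence: 2026-02-07 (occurrence 1)
Each occurrence is 7 days after the previous.
Occurrence 3 is 2 weeks after the first.
2 weeks = 14 days
2026-02-07 + 14 days = 2026-02-21

2026-02-21


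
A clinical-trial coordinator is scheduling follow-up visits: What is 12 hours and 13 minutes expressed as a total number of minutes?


Hours: 12
Minutes: 13
Convert hours to minutes: 12 x 60 = 720
Add remaining minutes: 720 + 13 = 733

733


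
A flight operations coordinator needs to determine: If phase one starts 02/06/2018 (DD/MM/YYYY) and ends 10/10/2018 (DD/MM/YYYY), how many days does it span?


Start date: 2018-06-02
End date: 2018-10-10
Jun 2018: +29 days
Jul 2018: +31 days
Aug 2018: +31 days
Sep 2018: +30 days
Oct 2018: +9 days
Total: 130 days

130


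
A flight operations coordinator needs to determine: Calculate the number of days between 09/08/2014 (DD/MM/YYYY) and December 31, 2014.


Start: August 09, 2014
End: December 31, 2014
Days left in August: 22
September: 30
October: 31
November: 30
December: 31
Sum of remaining months: 122
Total: 22 + 122 = 144

144


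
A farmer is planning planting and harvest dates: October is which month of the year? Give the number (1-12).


Calendar month order:
9. September
10. October <--
11. November
October is month number 10

10


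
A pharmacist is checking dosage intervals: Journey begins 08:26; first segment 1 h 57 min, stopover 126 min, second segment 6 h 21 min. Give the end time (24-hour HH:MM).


Depart: 08:26
Leg 1: +117 min -> 10:23
Layover: +126 min -> 12:29
Leg 2: +381 min -> 18:50
Total travel: 624 minutes = 10h 24m
Arrival: 18:50

18:50


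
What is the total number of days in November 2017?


Month: November
Year: 2017
November is a 30-day month
Total: 30 days

30


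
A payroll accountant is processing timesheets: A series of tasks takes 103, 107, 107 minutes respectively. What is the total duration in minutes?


Durations: 103, 107, 107
Running sum: 103
+ 107 = 210
+ 107 = 317
Total duration: 317 minutes
That is 5 hours and 17 minutes

317


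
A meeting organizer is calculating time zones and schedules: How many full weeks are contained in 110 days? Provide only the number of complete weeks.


Total days: 110
Days per week: 7
Division: 110 / 7 = 15 remainder 5
Complete weeks: 15
Remaining days: 5

15


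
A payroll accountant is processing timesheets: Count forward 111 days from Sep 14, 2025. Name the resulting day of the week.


Start: 2025-09-14 (Sunday)
Step 1 - find target date: add 111 days
  2025-09-14 + 111 days = 2026-01-03
Step 2 - day of week:
  111 mod 7 = 6
  Sunday + 6 days -> Saturday
Result: Saturday (2026-01-03)

Saturday


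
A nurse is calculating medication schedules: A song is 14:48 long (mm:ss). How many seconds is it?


Minutes: 14
Extra seconds: 48
Seconds per minute: 60
Minutes to seconds: 14 x 60 = 840
Total: 840 + 48 = 888

888


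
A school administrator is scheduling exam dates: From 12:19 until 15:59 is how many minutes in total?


Start time: 12:19 = 739 minutes from midnight
End time: 15:59 = 959 minutes from midnight
Difference: 959 - 739 = 220 minutes
That is 3 hours and 40 minutes

220


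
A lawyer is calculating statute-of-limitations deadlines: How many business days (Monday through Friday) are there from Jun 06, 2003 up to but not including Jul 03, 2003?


Start: 2003-06-06 (Friday)
End (exclusive): 2003-07-03 (Thursday)
Total calendar days: 27
Full weeks: 27 // 7 = 3 -> 15 weekdays
Remaining 6 days starting on Friday:
  Fri(w), Sat(-), Sun(-), Mon(w), Tue(w), Wed(w) -> 4 weekdays
Total business days: 15 + 4 = 19

19


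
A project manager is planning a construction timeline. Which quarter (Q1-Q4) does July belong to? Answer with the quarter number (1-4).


Month: July (month 7)
Q1: January-March (months 1-3)
Q2: April-June (months 4-6)
Q3: July-September (months 7-9)
Q4: October-December (months 10-12)
Month 7 falls in Q3

3


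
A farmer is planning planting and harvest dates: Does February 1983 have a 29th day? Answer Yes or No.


Year: 1983
Divisible by 4? 1983 / 4 = 495.75 -> No
Not divisible by 4, so NOT a leap year

No


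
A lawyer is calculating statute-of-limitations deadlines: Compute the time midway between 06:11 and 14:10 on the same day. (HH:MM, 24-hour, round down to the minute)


Start time: 06:11 = 371 minutes from midnight
End time: 14:10 = 850 minutes from midnight
Sum: 371 + 850 = 1221
Midpoint: 1221 / 2 = 610 minutes
Convert: 610 / 60 = 10 hours, 10 minutes
Result: 10:10

10:10


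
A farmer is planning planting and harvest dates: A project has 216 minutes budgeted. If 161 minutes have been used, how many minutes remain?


Total budget: 216 minutes
Time used: 161 minutes
Remaining: 216 - 161 = 55 minutes
Percent used: 74.5%
Percent remaining: 25.5%

55


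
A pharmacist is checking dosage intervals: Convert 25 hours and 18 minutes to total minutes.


Hours: 25
Extra minutes: 18
Minutes per hour: 60
Hours to minutes: 25 x 60 = 1500
Total: 1500 + 18 = 1518

1518


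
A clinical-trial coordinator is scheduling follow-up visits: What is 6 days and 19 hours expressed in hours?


Days: 6
Extra hours: 19
Hours per day: 24
Days to hours: 6 x 24 = 144
Total: 144 + 19 = 163

163


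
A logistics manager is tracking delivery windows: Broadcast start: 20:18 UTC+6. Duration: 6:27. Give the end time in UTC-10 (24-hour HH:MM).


Start: 20:18 in UTC+6
Step 1 - add duration:
  minutes: 18 + 27 = 45
  hours: 20 + 6 + 0 = 26
  end in UTC+6: 02:45
Step 2 - convert UTC+6 -> UTC-10:
  offset difference: -10 - (6) = -16 hours
  2 + (-16) = -14 -> mod 24 = 10
Result: 10:45 in UTC-10

10:45


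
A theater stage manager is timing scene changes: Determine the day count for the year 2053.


Year: 2053
Check leap year rules:
Divisible by 4? No
2053 is not a leap year
Days: 365

365


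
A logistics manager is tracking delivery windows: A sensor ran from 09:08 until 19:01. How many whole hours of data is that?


Start: 09:08
End: 19:01
Hour difference: 19 - 9 = 10 hours
Minute difference: 1 - 8 = -7 minutes
Total minutes: 593
Complete hours: 593 / 60 = 9 (remainder 53)

9


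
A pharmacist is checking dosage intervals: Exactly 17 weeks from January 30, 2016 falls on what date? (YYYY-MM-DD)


Start: 2016-01-30
Weeks to add: 17
Convert to days: 17 x 7 = 119 days
Add 119 days to 2016-01-30
Result: 2016-05-28

2016-05-28


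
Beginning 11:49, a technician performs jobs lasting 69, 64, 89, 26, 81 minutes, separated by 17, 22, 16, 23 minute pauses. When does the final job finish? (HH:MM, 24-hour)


Start: 11:49 = 709 min from midnight
  after task 1 (69 min): 12:58
  after break (17 min): 13:15
  after task 2 (64 min): 14:19
  after break (22 min): 14:41
  after task 3 (89 min): 16:10
  after break (16 min): 16:26
  after task 4 (26 min): 16:52
  after break (23 min): 17:15
  after task 5 (81 min): 18:36
Total elapsed: 407 minutes
End time: 18:36

18:36


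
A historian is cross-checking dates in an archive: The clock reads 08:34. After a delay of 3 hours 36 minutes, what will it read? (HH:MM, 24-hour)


Start time: 08:34
Adding: 3 hours 36 minutes
Minutes: 34 + 36 = 70
Minute overflow: 70 >= 60, so carry 1 hour, minutes = 10
Hours: 8 + 3 + 1 = 12
Result: 12:10

12:10


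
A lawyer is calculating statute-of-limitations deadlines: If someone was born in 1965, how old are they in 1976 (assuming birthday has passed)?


Birth year: 1965
Current year: 1976
Age = current year - birth year
Age = 1976 - 1965 = 11

11


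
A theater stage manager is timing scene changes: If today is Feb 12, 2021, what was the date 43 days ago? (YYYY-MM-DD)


Start: 2021-02-12
Subtracting 43 days
Days already passed in February: 12
After going back through February: 31 more days to subtract
January 2021 has 31 days, need 31
Result: 2020-12-31

2020-12-31


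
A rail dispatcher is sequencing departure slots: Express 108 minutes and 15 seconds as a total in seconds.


Minutes: 108
Seconds: 15
Convert minutes to seconds: 108 x 60 = 6480
Add remaining seconds: 6480 + 15 = 6495

6495


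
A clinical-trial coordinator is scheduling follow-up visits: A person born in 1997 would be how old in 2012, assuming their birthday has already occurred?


Birth year: 1997
Current year: 2012
Age = current year - birth year
Age = 2012 - 1997 = 15

15


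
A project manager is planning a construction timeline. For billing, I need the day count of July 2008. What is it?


Month: July
Year: 2008
July is a 31-day month
Total: 31 days

31


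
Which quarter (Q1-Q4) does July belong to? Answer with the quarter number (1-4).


Month: July (month 7)
Q1: January-March (months 1-3)
Q2: April-June (months 4-6)
Q3: July-September (months 7-9)
Q4: October-December (months 10-12)
Month 7 falls in Q3

3


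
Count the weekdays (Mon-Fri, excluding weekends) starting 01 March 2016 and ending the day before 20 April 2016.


Start: 2016-03-01 (Tuesday)
End (exclusive): 2016-04-20 (Wednesday)
Total calendar days: 50
Full weeks: 50 // 7 = 7 -> 35 weekdays
Remaining 1 days starting on Tuesday:
  Tue(w) -> 1 weekdays
Total business days: 35 + 1 = 36

36


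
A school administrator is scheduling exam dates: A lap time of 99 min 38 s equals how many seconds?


Minutes: 99
Seconds: 38
Convert minutes to seconds: 99 x 60 = 5940
Add remaining seconds: 5940 + 38 = 5978

5978


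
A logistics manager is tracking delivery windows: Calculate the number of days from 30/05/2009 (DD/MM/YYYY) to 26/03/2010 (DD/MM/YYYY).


Start date: 2009-05-30
End date: 2010-03-26
May 2009: +2 days
Jun 2009: +30 days
Jul 2009: +31 days
... (8 more months)
Total: 300 days

300


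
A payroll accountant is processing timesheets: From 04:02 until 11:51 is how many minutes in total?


Start time: 04:02 = 242 minutes from midnight
End time: 11:51 = 711 minutes from midnight
Difference: 711 - 242 = 469 minutes
That is 7 hours and 49 minutes

469


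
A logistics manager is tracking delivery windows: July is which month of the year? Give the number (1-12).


Calendar month order:
6. June
7. July <--
8. August
July is month number 7

7


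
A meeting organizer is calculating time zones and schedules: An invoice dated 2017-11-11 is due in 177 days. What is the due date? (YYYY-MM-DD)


Start: 2017-11-11
Adding 177 days
Days remaining in November: 19
After November: 158 days still to add
December 2017: 31 days, 127 remaining
January 2018: 31 days, 96 remaining
February 2018: 28 days, 68 remaining
March 2018: 31 days, 37 remaining
Result: 2018-05-07

2018-05-07


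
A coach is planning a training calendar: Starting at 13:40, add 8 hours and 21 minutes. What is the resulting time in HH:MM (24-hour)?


Start time: 13:40
Adding: 8 hours 21 minutes
Minutes: 40 + 21 = 61
Minute overflow: 61 >= 60, so carry 1 hour, minutes = 1
Hours: 13 + 8 + 1 = 22
Result: 22:01

22:01


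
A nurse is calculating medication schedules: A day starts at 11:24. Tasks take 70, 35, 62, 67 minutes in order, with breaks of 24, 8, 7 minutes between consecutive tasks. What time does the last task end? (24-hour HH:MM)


Start: 11:24 = 684 min from midnight
  after task 1 (70 min): 12:34
  after break (24 min): 12:58
  after task 2 (35 min): 13:33
  after break (8 min): 13:41
  after task 3 (62 min): 14:43
  after break (7 min): 14:50
  after task 4 (67 min): 15:57
Total elapsed: 273 minutes
End time: 15:57

15:57


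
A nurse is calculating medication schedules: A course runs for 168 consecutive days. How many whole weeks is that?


Total days: 168
Days per week: 7
Division: 168 / 7 = 24 remainder 0
Complete weeks: 24
Remaining days: 0

24


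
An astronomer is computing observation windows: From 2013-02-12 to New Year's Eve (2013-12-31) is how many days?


Start: February 12, 2013
End: December 31, 2013
Days left in February: 16
March: 31
April: 30
May: 31
June: 30
... plus remaining months
Sum of remaining months: 306
Total: 16 + 306 = 322

322


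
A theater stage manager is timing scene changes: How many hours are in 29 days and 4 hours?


Days: 29
Extra hours: 4
Hours per day: 24
Days to hours: 29 x 24 = 696
Total: 696 + 4 = 700

700


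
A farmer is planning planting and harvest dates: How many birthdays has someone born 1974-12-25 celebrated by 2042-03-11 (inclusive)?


Birth: 1974-12-25
Reference: 2042-03-11
Year difference: 2042 - 1974 = 68
Has birthday (12-25) occurred by 03-11? No
Birthday not yet reached this year -> subtract 1
Age in full years: 67

67


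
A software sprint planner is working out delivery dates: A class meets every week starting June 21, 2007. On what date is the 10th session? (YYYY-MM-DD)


First occurrence: 2007-06-21 (occurrence 1)
Each occurrence is 7 days after the previous.
Occurrence 10 is 9 weeks after the first.
9 weeks = 63 days
2007-06-21 + 63 days = 2007-08-23

2007-08-23


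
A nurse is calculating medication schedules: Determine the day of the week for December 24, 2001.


Date: 2001-12-24
January 1, 2001 is a Monday
Day of year: 358
Offset from Jan 1: 357 days
357 mod 7 = 0
Result: Monday

Monday


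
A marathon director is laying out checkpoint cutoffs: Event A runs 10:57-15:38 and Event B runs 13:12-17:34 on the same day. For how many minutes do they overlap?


Interval A: [657, 938] minutes from midnight
Interval B: [792, 1054] minutes from midnight
Overlap start = max(657, 792) = 792
Overlap end = min(938, 1054) = 938
Overlap = 938 - 792 = 146 minutes

146


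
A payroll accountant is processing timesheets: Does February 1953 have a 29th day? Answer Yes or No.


Year: 1953
Divisible by 4? 1953 / 4 = 488.25 -> No
Not divisible by 4, so NOT a leap year

No


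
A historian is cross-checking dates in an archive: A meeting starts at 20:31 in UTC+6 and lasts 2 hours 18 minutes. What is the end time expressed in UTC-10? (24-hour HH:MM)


Start: 20:31 in UTC+6
Step 1 - add duration:
  minutes: 31 + 18 = 49
  hours: 20 + 2 + 0 = 22
  end in UTC+6: 22:49
Step 2 - convert UTC+6 -> UTC-10:
  offset difference: -10 - (6) = -16 hours
  22 + (-16) = 6 -> mod 24 = 6
Result: 06:49 in UTC-10

06:49


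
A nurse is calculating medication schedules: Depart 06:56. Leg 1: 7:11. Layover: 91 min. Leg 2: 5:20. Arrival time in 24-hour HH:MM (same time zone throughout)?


Depart: 06:56
Leg 1: +431 min -> 14:07
Layover: +91 min -> 15:38
Leg 2: +320 min -> 20:58
Total travel: 842 minutes = 14h 2m
Arrival: 20:58

20:58


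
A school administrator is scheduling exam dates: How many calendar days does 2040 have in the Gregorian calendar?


Year: 2040
Check leap year rules:
Divisible by 4? Yes
Divisible by 100? No
2040 is a leap year
Days: 366

366


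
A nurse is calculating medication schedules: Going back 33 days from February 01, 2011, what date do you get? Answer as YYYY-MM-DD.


Start: 2011-02-01
Subtracting 33 days
Days already passed in February: 1
After going back through February: 32 more days to subtract
January 2011: 31 days, 1 remaining
December 2010 has 31 days, need 1
Result: 2010-12-30

2010-12-30


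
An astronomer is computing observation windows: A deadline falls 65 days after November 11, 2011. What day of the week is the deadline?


Start: 2011-11-11 (Friday)
Step 1 - find target date: add 65 days
  2011-11-11 + 65 days = 2012-01-15
Step 2 - day of week:
  65 mod 7 = 2
  Friday + 2 days -> Sunday
Result: Sunday (2012-01-15)

Sunday


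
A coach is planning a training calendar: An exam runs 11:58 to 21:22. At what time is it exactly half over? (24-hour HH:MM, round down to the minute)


Start time: 11:58 = 718 minutes from midnight
End time: 21:22 = 1282 minutes from midnight
Sum: 718 + 1282 = 2000
Midpoint: 2000 / 2 = 1000 minutes
Convert: 1000 / 60 = 16 hours, 40 minutes
Result: 16:40

16:40


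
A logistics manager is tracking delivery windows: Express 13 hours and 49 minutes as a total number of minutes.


Hours: 13
Extra minutes: 49
Minutes per hour: 60
Hours to minutes: 13 x 60 = 780
Total: 780 + 49 = 829

829


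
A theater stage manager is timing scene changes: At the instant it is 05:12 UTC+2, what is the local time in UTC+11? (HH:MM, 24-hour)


Local time: 05:12 at UTC+2 (offset 2h)
Target zone: UTC+11 (offset 11h)
Difference: 11 - (2) = 9 hours
Calculation: 5 + (9) = 14
Result: 14:12

14:12


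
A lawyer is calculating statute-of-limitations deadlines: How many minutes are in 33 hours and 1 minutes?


Hours: 33
Minutes: 1
Convert hours to minutes: 33 x 60 = 1980
Add remaining minutes: 1980 + 1 = 1981

1981


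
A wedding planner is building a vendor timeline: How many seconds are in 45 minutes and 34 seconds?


Minutes: 45
Extra seconds: 34
Seconds per minute: 60
Minutes to seconds: 45 x 60 = 2700
Total: 2700 + 34 = 2734

2734


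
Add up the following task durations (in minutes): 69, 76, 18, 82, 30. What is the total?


Durations: 69, 76, 18, 82, 30
Running sum: 69
+ 76 = 145
+ 18 = 163
+ 82 = 245
+ 30 = 275
Total duration: 275 minutes
That is 4 hours and 35 minutes

275


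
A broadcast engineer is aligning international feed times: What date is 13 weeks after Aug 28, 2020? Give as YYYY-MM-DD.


Start: 2020-08-28
Weeks to add: 13
Convert to days: 13 x 7 = 91 days
Add 91 days to 2020-08-28
Result: 2020-11-27

2020-11-27


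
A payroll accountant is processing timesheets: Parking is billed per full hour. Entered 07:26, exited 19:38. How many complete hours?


Start: 07:26
End: 19:38
Hour difference: 19 - 7 = 12 hours
Minute difference: 38 - 26 = 12 minutes
Total minutes: 732
Complete hours: 732 / 60 = 12 (remainder 12)

12


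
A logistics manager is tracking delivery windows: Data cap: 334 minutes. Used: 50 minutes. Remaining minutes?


Total budget: 334 minutes
Time used: 50 minutes
Remaining: 334 - 50 = 284 minutes
Percent used: 15.0%
Percent remaining: 85.0%

284


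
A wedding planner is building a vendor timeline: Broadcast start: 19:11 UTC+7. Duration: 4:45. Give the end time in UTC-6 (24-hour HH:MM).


Start: 19:11 in UTC+7
Step 1 - add duration:
  minutes: 11 + 45 = 56
  hours: 19 + 4 + 0 = 23
  end in UTC+7: 23:56
Step 2 - convert UTC+7 -> UTC-6:
  offset difference: -6 - (7) = -13 hours
  23 + (-13) = 10 -> mod 24 = 10
Result: 10:56 in UTC-6

10:56


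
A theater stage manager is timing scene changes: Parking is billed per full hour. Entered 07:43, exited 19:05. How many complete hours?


Start: 07:43
End: 19:05
Hour difference: 19 - 7 = 12 hours
Minute difference: 5 - 43 = -38 minutes
Total minutes: 682
Complete hours: 682 / 60 = 11 (remainder 22)

11


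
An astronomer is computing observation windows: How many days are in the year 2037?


Year: 2037
Check leap year rules:
Divisible by 4? No
2037 is not a leap year
Days: 365

365


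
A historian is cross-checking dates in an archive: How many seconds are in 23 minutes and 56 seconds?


Minutes: 23
Seconds: 56
Convert minutes to seconds: 23 x 60 = 1380
Add remaining seconds: 1380 + 56 = 1436

1436


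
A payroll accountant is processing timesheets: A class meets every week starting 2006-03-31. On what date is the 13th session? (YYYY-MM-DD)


First occurrence: 2006-03-31 (occurrence 1)
Each occurrence is 7 days after the previous.
Occurrence 13 is 12 weeks after the first.
12 weeks = 84 days
2006-03-31 + 84 days = 2006-06-23

2006-06-23


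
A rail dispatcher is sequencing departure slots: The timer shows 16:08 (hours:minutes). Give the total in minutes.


Hours: 16
Minutes: 8
Convert hours to minutes: 16 x 60 = 960
Add remaining minutes: 960 + 8 = 968

968


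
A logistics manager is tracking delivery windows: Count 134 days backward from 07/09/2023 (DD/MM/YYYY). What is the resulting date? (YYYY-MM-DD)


Start: 2023-09-07
Subtracting 134 days
Days already passed in September: 7
After going back through September: 127 more days to subtract
August 2023: 31 days, 96 remaining
July 2023: 31 days, 65 remaining
June 2023: 30 days, 35 remaining
May 2023: 31 days, 4 remaining
Result: 2023-04-26

2023-04-26


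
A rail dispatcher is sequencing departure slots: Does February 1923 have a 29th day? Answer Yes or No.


Year: 1923
Divisible by 4? 1923 / 4 = 480.75 -> No
Not divisible by 4, so NOT a leap year

No


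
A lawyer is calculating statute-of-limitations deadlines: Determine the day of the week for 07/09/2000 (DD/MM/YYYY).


Date: 2000-09-07
January 1, 2000 is a Saturday
Day of year: 251
Offset from Jan 1: 250 days
250 mod 7 = 5
Result: Thursday

Thursday


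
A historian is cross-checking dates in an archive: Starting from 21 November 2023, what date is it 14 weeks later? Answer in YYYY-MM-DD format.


Start: 2023-11-21
Weeks to add: 14
Convert to days: 14 x 7 = 98 days
Add 98 days to 2023-11-21
Result: 2024-02-27

2024-02-27


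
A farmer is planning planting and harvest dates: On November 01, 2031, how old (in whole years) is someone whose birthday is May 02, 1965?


Birth: 1965-05-02
Reference: 2031-11-01
Year difference: 2031 - 1965 = 66
Has birthday (05-02) occurred by 11-01? Yes
Age in full years: 66

66


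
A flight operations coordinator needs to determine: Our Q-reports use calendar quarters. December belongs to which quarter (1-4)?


Month: December (month 12)
Q1: January-March (months 1-3)
Q2: April-June (months 4-6)
Q3: July-September (months 7-9)
Q4: October-December (months 10-12)
Month 12 falls in Q4

4


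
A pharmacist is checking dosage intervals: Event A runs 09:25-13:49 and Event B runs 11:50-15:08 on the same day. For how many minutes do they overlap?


Interval A: [565, 829] minutes from midnight
Interval B: [710, 908] minutes from midnight
Overlap start = max(565, 710) = 710
Overlap end = min(829, 908) = 829
Overlap = 829 - 710 = 119 minutes

119


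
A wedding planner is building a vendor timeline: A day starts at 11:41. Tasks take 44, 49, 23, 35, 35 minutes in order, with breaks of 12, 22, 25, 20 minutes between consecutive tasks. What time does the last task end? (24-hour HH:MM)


Start: 11:41 = 701 min from midnight
  after task 1 (44 min): 12:25
  after break (12 min): 12:37
  after task 2 (49 min): 13:26
  after break (22 min): 13:48
  after task 3 (23 min): 14:11
  after break (25 min): 14:36
  after task 4 (35 min): 15:11
  after break (20 min): 15:31
  after task 5 (35 min): 16:06
Total elapsed: 265 minutes
End time: 16:06

16:06


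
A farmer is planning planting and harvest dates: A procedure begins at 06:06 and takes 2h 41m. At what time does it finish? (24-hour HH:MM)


Start time: 06:06
Adding: 2 hours 41 minutes
Minutes: 6 + 41 = 47
Hours: 6 + 2 + 0 = 8
Result: 08:47

08:47


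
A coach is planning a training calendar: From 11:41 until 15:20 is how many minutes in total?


Start time: 11:41 = 701 minutes from midnight
End time: 15:20 = 920 minutes from midnight
Difference: 920 - 701 = 219 minutes
That is 3 hours and 39 minutes

219


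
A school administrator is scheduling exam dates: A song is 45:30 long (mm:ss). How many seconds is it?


Minutes: 45
Extra seconds: 30
Seconds per minute: 60
Minutes to seconds: 45 x 60 = 2700
Total: 2700 + 30 = 2730

2730


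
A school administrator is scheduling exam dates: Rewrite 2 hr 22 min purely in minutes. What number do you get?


Hours: 2
Extra minutes: 22
Minutes per hour: 60
Hours to minutes: 2 x 60 = 120
Total: 120 + 22 = 142

142


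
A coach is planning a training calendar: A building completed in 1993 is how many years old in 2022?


Birth year: 1993
Current year: 2022
Age = current year - birth year
Age = 2022 - 1993 = 29

29


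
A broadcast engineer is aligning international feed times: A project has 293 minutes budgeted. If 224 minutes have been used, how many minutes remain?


Total budget: 293 minutes
Time used: 224 minutes
Remaining: 293 - 224 = 69 minutes
Percent used: 76.5%
Percent remaining: 23.5%

69


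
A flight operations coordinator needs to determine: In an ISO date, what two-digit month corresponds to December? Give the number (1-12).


Calendar month order:
11. November
12. December <--
December is month number 12

12


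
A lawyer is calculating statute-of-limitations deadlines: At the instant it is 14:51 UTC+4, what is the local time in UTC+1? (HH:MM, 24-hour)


Local time: 14:51 at UTC+4 (offset 4h)
Target zone: UTC+1 (offset 1h)
Difference: 1 - (4) = -3 hours
Calculation: 14 + (-3) = 11
Result: 11:51

11:51
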